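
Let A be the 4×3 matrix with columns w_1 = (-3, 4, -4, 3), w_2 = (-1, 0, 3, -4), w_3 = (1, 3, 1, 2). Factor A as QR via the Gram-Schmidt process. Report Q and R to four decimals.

w_1 = (-3, 4, -4, 3); ‖w_1‖ = 7.0711, so q_1 = (-0.4243, 0.5657, -0.5657, 0.4243).
q_1·w_2 = (-0.4243)·(-1) + 0.5657·0 + (-0.5657)·3 + 0.4243·(-4) = -2.9698.
u_2 = w_2 + 2.9698·q_1 = (-2.2600, 1.6800, 1.3200, -2.7400).
‖u_2‖ = 4.1449, so q_2 = (-0.5453, 0.4053, 0.3185, -0.6611).
q_1·w_3 = (-0.4243)·1 + 0.5657·3 + (-0.5657)·1 + 0.4243·2 = 1.5556; q_2·w_3 = (-0.5453)·1 + 0.4053·3 + 0.3185·1 + (-0.6611)·2 = -0.3329.
u_3 = w_3 − 1.5556·q_1 + 0.3329·q_2 = (1.4785, 2.2549, 1.9860, 1.1199).
‖u_3‖ = 3.5312, so q_3 = (0.4187, 0.6386, 0.5624, 0.3171).

Q = [[-0.4243, -0.5453, 0.4187], [0.5657, 0.4053, 0.6386], [-0.5657, 0.3185, 0.5624], [0.4243, -0.6611, 0.3171]], R = [[7.0711, -2.9698, 1.5556], [0.0000, 4.1449, -0.3329], [0.0000, 0.0000, 3.5312]]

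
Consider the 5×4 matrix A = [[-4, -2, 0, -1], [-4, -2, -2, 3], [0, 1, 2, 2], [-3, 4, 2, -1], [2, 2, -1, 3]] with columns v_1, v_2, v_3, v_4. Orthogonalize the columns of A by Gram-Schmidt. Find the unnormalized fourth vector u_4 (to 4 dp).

u_4 = (-0.4203, 1.7998, 3.3992, -0.8797, 1.4393)

q_1 = v_1/‖v_1‖ = (-4, -4, 0, -3, 2)/6.7082 = (-0.5963, -0.5963, 0.0000, -0.4472, 0.2981).
r_{12} = q_1·v_2 = 1.1926.
u_2 = v_2 − 1.1926·q_1 = (-1.2889, -1.2889, 1.0000, 4.5333, 1.6444).
‖u_2‖ = 5.2515, so q_2 = (-0.2454, -0.2454, 0.1904, 0.8633, 0.3131).
r_{13} = q_1·v_3 = 0.0000; r_{23} = q_2·v_3 = 2.2851.
u_3 = v_3 − 0.0000·q_1 − 2.2851·q_2 = (0.5608, -1.4392, 1.5649, 0.0274, -1.7156).
‖u_3‖ = 2.7890, so q_3 = (0.2011, -0.5160, 0.5611, 0.0098, -0.6151).
r_{14} = q_1·v_4 = 0.1491; r_{24} = q_2·v_4 = -0.0339; r_{34} = q_3·v_4 = -2.4821.
u_4 = v_4 − 0.1491·q_1 + 0.0339·q_2 + 2.4821·q_3 = (-0.4203, 1.7998, 3.3992, -0.8797, 1.4393).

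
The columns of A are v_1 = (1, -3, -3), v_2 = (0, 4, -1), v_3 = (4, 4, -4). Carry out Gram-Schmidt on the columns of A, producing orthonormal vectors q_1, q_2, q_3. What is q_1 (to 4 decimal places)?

q_1 = (0.2294, -0.6882, -0.6882)

v_1 = (1, -3, -3); ‖v_1‖ = 4.3589, so q_1 = (0.2294, -0.6882, -0.6882).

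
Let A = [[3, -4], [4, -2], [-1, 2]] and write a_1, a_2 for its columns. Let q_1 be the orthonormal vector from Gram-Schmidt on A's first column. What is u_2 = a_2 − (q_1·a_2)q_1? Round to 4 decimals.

q_1 = a_1/‖a_1‖ = (3, 4, -1)/5.0990 = (0.5883, 0.7845, -0.1961).
r_{12} = q_1·a_2 = -4.3146.
u_2 = a_2 + 4.3146·q_1 = (-1.4615, 1.3846, 1.1538).

u_2 = (-1.4615, 1.3846, 1.1538)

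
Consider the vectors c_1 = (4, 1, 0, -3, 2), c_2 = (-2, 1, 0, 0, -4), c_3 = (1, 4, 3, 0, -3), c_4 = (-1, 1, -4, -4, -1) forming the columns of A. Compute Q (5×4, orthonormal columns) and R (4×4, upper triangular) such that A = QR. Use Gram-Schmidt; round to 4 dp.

q_1 = c_1/‖c_1‖ = (4, 1, 0, -3, 2)/5.4772 = (0.7303, 0.1826, 0.0000, -0.5477, 0.3651).
r_{12} = q_1·c_2 = -2.7386.
u_2 = c_2 + 2.7386·q_1 = (0.0000, 1.5000, 0.0000, -1.5000, -3.0000).
‖u_2‖ = 3.6742, so q_2 = (0.0000, 0.4082, 0.0000, -0.4082, -0.8165).
r_{13} = q_1·c_3 = 0.3651; r_{23} = q_2·c_3 = 4.0825.
u_3 = c_3 − 0.3651·q_1 − 4.0825·q_2 = (0.7333, 2.2667, 3.0000, 1.8667, 0.2000).
‖u_3‖ = 4.2661, so q_3 = (0.1719, 0.5313, 0.7032, 0.4376, 0.0469).
r_{14} = q_1·c_4 = 1.2780; r_{24} = q_2·c_4 = 2.8577; r_{34} = q_3·c_4 = -4.2505.
u_4 = c_4 − 1.2780·q_1 − 2.8577·q_2 + 4.2505·q_3 = (-1.2027, 1.8584, -1.0110, -0.2735, 1.0659).
‖u_4‖ = 2.6708, so q_4 = (-0.4503, 0.6958, -0.3785, -0.1024, 0.3991).

Q = [[0.7303, 0.0000, 0.1719, -0.4503], [0.1826, 0.4082, 0.5313, 0.6958], [0.0000, 0.0000, 0.7032, -0.3785], [-0.5477, -0.4082, 0.4376, -0.1024], [0.3651, -0.8165, 0.0469, 0.3991]], R = [[5.4772, -2.7386, 0.3651, 1.2780], [0.0000, 3.6742, 4.0825, 2.8577], [0.0000, 0.0000, 4.2661, -4.2505], [0.0000, 0.0000, 0.0000, 2.6708]]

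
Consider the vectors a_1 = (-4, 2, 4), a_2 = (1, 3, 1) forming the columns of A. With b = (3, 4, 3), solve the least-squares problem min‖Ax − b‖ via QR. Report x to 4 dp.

x = (-0.0556, 1.6667)

q_1 = a_1/‖a_1‖ = (-4, 2, 4)/6.0000 = (-0.6667, 0.3333, 0.6667).
r_{12} = q_1·a_2 = 1.0000.
u_2 = a_2 − 1.0000·q_1 = (1.6667, 2.6667, 0.3333).
‖u_2‖ = 3.1623, so q_2 = (0.5270, 0.8433, 0.1054).
Qᵀb = (1.3333, 5.2705).
Back-substitute: x_2 = 5.2705/3.1623 = 1.6667.
x_1 = (1.3333 − 1.0000·1.6667)/6.0000 = -0.0556.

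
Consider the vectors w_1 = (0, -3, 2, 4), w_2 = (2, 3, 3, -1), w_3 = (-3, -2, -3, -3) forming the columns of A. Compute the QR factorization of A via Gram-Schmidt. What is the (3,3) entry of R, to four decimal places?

r_{33} = 2.3545

w_1 = (0, -3, 2, 4); ‖w_1‖ = 5.3852, so e_1 = (0.0000, -0.5571, 0.3714, 0.7428).
e_1·w_2 = 0.0000·2 + (-0.5571)·3 + 0.3714·3 + 0.7428·(-1) = -1.2999.
u_2 = w_2 + 1.2999·e_1 = (2.0000, 2.2759, 3.4828, -0.0345).
‖u_2‖ = 4.6163, so e_2 = (0.4332, 0.4930, 0.7544, -0.0075).
e_1·w_3 = 0.0000·(-3) + (-0.5571)·(-2) + 0.3714·(-3) + 0.7428·(-3) = -2.2283; e_2·w_3 = 0.4332·(-3) + 0.4930·(-2) + 0.7544·(-3) + (-0.0075)·(-3) = -4.5267.
u_3 = w_3 + 2.2283·e_1 + 4.5267·e_2 = (-1.0388, -1.0097, 1.2427, -1.3786).
r_{33} = ‖u_3‖ = 2.3545.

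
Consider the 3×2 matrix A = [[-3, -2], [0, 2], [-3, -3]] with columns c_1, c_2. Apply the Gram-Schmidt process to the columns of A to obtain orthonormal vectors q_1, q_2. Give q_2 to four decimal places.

q_2 = (0.2357, 0.9428, -0.2357)

c_1 = (-3, 0, -3); ‖c_1‖ = 4.2426, so q_1 = (-0.7071, 0.0000, -0.7071).
q_1·c_2 = (-0.7071)·(-2) + 0.0000·2 + (-0.7071)·(-3) = 3.5355.
u_2 = c_2 − 3.5355·q_1 = (0.5000, 2.0000, -0.5000).
‖u_2‖ = 2.1213, so q_2 = (0.2357, 0.9428, -0.2357).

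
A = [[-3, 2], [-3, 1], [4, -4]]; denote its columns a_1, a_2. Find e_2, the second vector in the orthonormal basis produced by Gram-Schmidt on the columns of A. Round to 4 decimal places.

e_1 = a_1/‖a_1‖ = (-3, -3, 4)/5.8310 = (-0.5145, -0.5145, 0.6860).
r_{12} = e_1·a_2 = -4.2875.
u_2 = a_2 + 4.2875·e_1 = (-0.2059, -1.2059, -1.0588).
‖u_2‖ = 1.6179, so e_2 = (-0.1273, -0.7453, -0.6544).

e_2 = (-0.1273, -0.7453, -0.6544)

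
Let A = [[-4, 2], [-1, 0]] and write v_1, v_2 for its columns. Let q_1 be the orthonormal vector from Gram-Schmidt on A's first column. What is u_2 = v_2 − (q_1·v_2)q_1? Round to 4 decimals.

v_1 = (-4, -1); ‖v_1‖ = 4.1231, so q_1 = (-0.9701, -0.2425).
q_1·v_2 = (-0.9701)·2 + (-0.2425)·0 = -1.9403.
u_2 = v_2 + 1.9403·q_1 = (0.1176, -0.4706).

u_2 = (0.1176, -0.4706)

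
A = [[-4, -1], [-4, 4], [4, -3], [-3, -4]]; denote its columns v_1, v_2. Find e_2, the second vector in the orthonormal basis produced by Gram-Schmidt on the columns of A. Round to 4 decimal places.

v_1 = (-4, -4, 4, -3); ‖v_1‖ = 7.5498, so e_1 = (-0.5298, -0.5298, 0.5298, -0.3974).
e_1·v_2 = (-0.5298)·(-1) + (-0.5298)·4 + 0.5298·(-3) + (-0.3974)·(-4) = -1.5894.
u_2 = v_2 + 1.5894·e_1 = (-1.8421, 3.1579, -2.1579, -4.6316).
‖u_2‖ = 6.2828, so e_2 = (-0.2932, 0.5026, -0.3435, -0.7372).

e_2 = (-0.2932, 0.5026, -0.3435, -0.7372)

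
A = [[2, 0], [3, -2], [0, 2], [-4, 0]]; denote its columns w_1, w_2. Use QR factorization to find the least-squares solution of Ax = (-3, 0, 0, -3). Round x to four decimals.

q_1 = w_1/‖w_1‖ = (2, 3, 0, -4)/5.3852 = (0.3714, 0.5571, 0.0000, -0.7428).
r_{12} = q_1·w_2 = -1.1142.
u_2 = w_2 + 1.1142·q_1 = (0.4138, -1.3793, 2.0000, -0.8276).
‖u_2‖ = 2.5997, so q_2 = (0.1592, -0.5306, 0.7693, -0.3183).
Qᵀb = (1.1142, 0.4775).
Back-substitute: x_2 = 0.4775/2.5997 = 0.1837.
x_1 = (1.1142 + 1.1142·0.1837)/5.3852 = 0.2449.

x = (0.2449, 0.1837)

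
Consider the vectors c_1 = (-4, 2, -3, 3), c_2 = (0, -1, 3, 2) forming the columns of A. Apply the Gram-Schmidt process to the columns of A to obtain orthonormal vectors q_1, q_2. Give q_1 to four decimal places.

q_1 = (-0.6489, 0.3244, -0.4867, 0.4867)

c_1 = (-4, 2, -3, 3); ‖c_1‖ = 6.1644, so q_1 = (-0.6489, 0.3244, -0.4867, 0.4867).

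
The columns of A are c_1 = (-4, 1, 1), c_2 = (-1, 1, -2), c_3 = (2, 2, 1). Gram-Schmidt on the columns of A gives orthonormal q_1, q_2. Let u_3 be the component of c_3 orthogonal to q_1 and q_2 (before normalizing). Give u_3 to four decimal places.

u_3 = (0.8182, 2.4545, 0.8182)

c_1 = (-4, 1, 1); ‖c_1‖ = 4.2426, so q_1 = (-0.9428, 0.2357, 0.2357).
q_1·c_2 = (-0.9428)·(-1) + 0.2357·1 + 0.2357·(-2) = 0.7071.
u_2 = c_2 − 0.7071·q_1 = (-0.3333, 0.8333, -2.1667).
‖u_2‖ = 2.3452, so q_2 = (-0.1421, 0.3553, -0.9239).
q_1·c_3 = (-0.9428)·2 + 0.2357·2 + 0.2357·1 = -1.1785; q_2·c_3 = (-0.1421)·2 + 0.3553·2 + (-0.9239)·1 = -0.4975.
u_3 = c_3 + 1.1785·q_1 + 0.4975·q_2 = (0.8182, 2.4545, 0.8182).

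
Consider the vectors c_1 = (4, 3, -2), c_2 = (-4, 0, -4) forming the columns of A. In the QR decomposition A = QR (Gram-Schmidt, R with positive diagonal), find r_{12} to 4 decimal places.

r_{12} = -1.4856

q_1 = c_1/‖c_1‖ = (4, 3, -2)/5.3852 = (0.7428, 0.5571, -0.3714).
r_{12} = q_1·c_2 = -1.4856.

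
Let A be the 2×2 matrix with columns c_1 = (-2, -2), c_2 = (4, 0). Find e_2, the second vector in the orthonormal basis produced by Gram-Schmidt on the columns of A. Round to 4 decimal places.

e_1 = c_1/‖c_1‖ = (-2, -2)/2.8284 = (-0.7071, -0.7071).
r_{12} = e_1·c_2 = -2.8284.
u_2 = c_2 + 2.8284·e_1 = (2.0000, -2.0000).
‖u_2‖ = 2.8284, so e_2 = (0.7071, -0.7071).

e_2 = (0.7071, -0.7071)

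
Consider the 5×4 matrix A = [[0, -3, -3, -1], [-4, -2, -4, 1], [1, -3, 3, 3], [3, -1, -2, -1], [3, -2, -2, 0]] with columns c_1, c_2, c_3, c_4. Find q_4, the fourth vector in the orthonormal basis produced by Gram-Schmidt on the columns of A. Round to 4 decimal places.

q_4 = (-0.7726, 0.4392, 0.1664, 0.1201, 0.4100)

c_1 = (0, -4, 1, 3, 3); ‖c_1‖ = 5.9161, so q_1 = (0.0000, -0.6761, 0.1690, 0.5071, 0.5071).
q_1·c_2 = 0.0000·(-3) + (-0.6761)·(-2) + 0.1690·(-3) + 0.5071·(-1) + 0.5071·(-2) = -0.6761.
u_2 = c_2 + 0.6761·q_1 = (-3.0000, -2.4571, -2.8857, -0.6571, -1.6571).
‖u_2‖ = 5.1520, so q_2 = (-0.5823, -0.4769, -0.5601, -0.1276, -0.3217).
q_1·c_3 = 0.0000·(-3) + (-0.6761)·(-4) + 0.1690·3 + 0.5071·(-2) + 0.5071·(-2) = 1.1832; q_2·c_3 = (-0.5823)·(-3) + (-0.4769)·(-4) + (-0.5601)·3 + (-0.1276)·(-2) + (-0.3217)·(-2) = 2.8727.
u_3 = c_3 − 1.1832·q_1 − 2.8727·q_2 = (-1.3272, -1.8299, 4.4090, -2.2336, -1.6760).
‖u_3‖ = 5.6875, so q_3 = (-0.2334, -0.3217, 0.7752, -0.3927, -0.2947).
q_1·c_4 = 0.0000·(-1) + (-0.6761)·1 + 0.1690·3 + 0.5071·(-1) + 0.5071·0 = -0.6761; q_2·c_4 = (-0.5823)·(-1) + (-0.4769)·1 + (-0.5601)·3 + (-0.1276)·(-1) + (-0.3217)·0 = -1.4474; q_3·c_4 = (-0.2334)·(-1) + (-0.3217)·1 + 0.7752·3 + (-0.3927)·(-1) + (-0.2947)·0 = 2.6300.
u_4 = c_4 + 0.6761·q_1 + 1.4474·q_2 − 2.6300·q_3 = (-1.2291, 0.6987, 0.2647, 0.1911, 0.6523).
‖u_4‖ = 1.5909, so q_4 = (-0.7726, 0.4392, 0.1664, 0.1201, 0.4100).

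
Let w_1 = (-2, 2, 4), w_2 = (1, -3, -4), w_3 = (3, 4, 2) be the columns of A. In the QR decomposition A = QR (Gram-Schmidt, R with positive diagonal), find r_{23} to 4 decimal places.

w_1 = (-2, 2, 4); ‖w_1‖ = 4.8990, so q_1 = (-0.4082, 0.4082, 0.8165).
q_1·w_2 = (-0.4082)·1 + 0.4082·(-3) + 0.8165·(-4) = -4.8990.
u_2 = w_2 + 4.8990·q_1 = (-1.0000, -1.0000, 0.0000).
‖u_2‖ = 1.4142, so q_2 = (-0.7071, -0.7071, 0.0000).
r_{23} = q_2·w_3 = -4.9497.

r_{23} = -4.9497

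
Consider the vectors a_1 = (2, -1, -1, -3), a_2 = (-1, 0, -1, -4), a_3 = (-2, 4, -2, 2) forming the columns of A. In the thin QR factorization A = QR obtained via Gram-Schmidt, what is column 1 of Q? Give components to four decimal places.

a_1 = (2, -1, -1, -3); ‖a_1‖ = 3.8730, so q_1 = (0.5164, -0.2582, -0.2582, -0.7746).

q_1 = (0.5164, -0.2582, -0.2582, -0.7746)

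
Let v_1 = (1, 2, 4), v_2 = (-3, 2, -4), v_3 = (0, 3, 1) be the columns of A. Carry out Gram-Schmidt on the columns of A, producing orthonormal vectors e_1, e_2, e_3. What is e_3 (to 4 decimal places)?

e_1 = v_1/‖v_1‖ = (1, 2, 4)/4.5826 = (0.2182, 0.4364, 0.8729).
r_{12} = e_1·v_2 = -3.2733.
u_2 = v_2 + 3.2733·e_1 = (-2.2857, 3.4286, -1.1429).
‖u_2‖ = 4.2762, so e_2 = (-0.5345, 0.8018, -0.2673).
r_{13} = e_1·v_3 = 2.1822; r_{23} = e_2·v_3 = 2.1381.
u_3 = v_3 − 2.1822·e_1 − 2.1381·e_2 = (0.6667, 0.3333, -0.3333).
‖u_3‖ = 0.8165, so e_3 = (0.8165, 0.4082, -0.4082).

e_3 = (0.8165, 0.4082, -0.4082)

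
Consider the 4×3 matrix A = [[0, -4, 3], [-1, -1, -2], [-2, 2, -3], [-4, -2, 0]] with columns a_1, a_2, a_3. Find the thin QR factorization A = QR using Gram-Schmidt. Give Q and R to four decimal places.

Q = [[0.0000, -0.8198, -0.0034], [-0.2182, -0.1561, -0.9357], [-0.4364, 0.5075, -0.1605], [-0.8729, -0.2147, 0.3142]], R = [[4.5826, 1.0911, 1.7457], [0.0000, 4.8795, -3.6694], [0.0000, 0.0000, 2.3426]]

a_1 = (0, -1, -2, -4); ‖a_1‖ = 4.5826, so e_1 = (0.0000, -0.2182, -0.4364, -0.8729).
e_1·a_2 = 0.0000·(-4) + (-0.2182)·(-1) + (-0.4364)·2 + (-0.8729)·(-2) = 1.0911.
u_2 = a_2 − 1.0911·e_1 = (-4.0000, -0.7619, 2.4762, -1.0476).
‖u_2‖ = 4.8795, so e_2 = (-0.8198, -0.1561, 0.5075, -0.2147).
e_1·a_3 = 0.0000·3 + (-0.2182)·(-2) + (-0.4364)·(-3) + (-0.8729)·0 = 1.7457; e_2·a_3 = (-0.8198)·3 + (-0.1561)·(-2) + 0.5075·(-3) + (-0.2147)·0 = -3.6694.
u_3 = a_3 − 1.7457·e_1 + 3.6694·e_2 = (-0.0080, -2.1920, -0.3760, 0.7360).
‖u_3‖ = 2.3426, so e_3 = (-0.0034, -0.9357, -0.1605, 0.3142).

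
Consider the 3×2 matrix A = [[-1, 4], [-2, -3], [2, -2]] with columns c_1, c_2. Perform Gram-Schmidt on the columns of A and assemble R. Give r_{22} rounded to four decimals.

r_{22} = 5.3437

e_1 = c_1/‖c_1‖ = (-1, -2, 2)/3.0000 = (-0.3333, -0.6667, 0.6667).
r_{12} = e_1·c_2 = -0.6667.
u_2 = c_2 + 0.6667·e_1 = (3.7778, -3.4444, -1.5556).
r_{22} = ‖u_2‖ = 5.3437.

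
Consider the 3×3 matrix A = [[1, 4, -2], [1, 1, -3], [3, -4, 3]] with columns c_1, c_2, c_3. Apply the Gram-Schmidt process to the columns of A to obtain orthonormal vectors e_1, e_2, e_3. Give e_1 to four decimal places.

e_1 = (0.3015, 0.3015, 0.9045)

c_1 = (1, 1, 3); ‖c_1‖ = 3.3166, so e_1 = (0.3015, 0.3015, 0.9045).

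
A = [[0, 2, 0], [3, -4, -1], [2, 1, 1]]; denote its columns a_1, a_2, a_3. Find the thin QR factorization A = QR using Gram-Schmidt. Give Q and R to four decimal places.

Q = [[0.0000, 0.5482, -0.8363], [0.8321, -0.4639, -0.3041], [0.5547, 0.6959, 0.4562]], R = [[3.6056, -2.7735, -0.2774], [0.0000, 3.6480, 1.1598], [0.0000, 0.0000, 0.7603]]

e_1 = a_1/‖a_1‖ = (0, 3, 2)/3.6056 = (0.0000, 0.8321, 0.5547).
r_{12} = e_1·a_2 = -2.7735.
u_2 = a_2 + 2.7735·e_1 = (2.0000, -1.6923, 2.5385).
‖u_2‖ = 3.6480, so e_2 = (0.5482, -0.4639, 0.6959).
r_{13} = e_1·a_3 = -0.2774; r_{23} = e_2·a_3 = 1.1598.
u_3 = a_3 + 0.2774·e_1 − 1.1598·e_2 = (-0.6358, -0.2312, 0.3468).
‖u_3‖ = 0.7603, so e_3 = (-0.8363, -0.3041, 0.4562).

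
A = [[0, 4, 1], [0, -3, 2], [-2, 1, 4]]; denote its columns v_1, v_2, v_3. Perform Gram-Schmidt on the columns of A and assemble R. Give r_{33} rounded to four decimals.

r_{33} = 2.2000

v_1 = (0, 0, -2); ‖v_1‖ = 2.0000, so q_1 = (0.0000, 0.0000, -1.0000).
q_1·v_2 = 0.0000·4 + 0.0000·(-3) + (-1.0000)·1 = -1.0000.
u_2 = v_2 + 1.0000·q_1 = (4.0000, -3.0000, 0.0000).
‖u_2‖ = 5.0000, so q_2 = (0.8000, -0.6000, 0.0000).
q_1·v_3 = 0.0000·1 + 0.0000·2 + (-1.0000)·4 = -4.0000; q_2·v_3 = 0.8000·1 + (-0.6000)·2 + 0.0000·4 = -0.4000.
u_3 = v_3 + 4.0000·q_1 + 0.4000·q_2 = (1.3200, 1.7600, 0.0000).
r_{33} = ‖u_3‖ = 2.2000.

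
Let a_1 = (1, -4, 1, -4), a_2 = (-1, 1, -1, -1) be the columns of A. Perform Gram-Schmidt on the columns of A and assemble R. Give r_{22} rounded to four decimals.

r_{22} = 1.9704

a_1 = (1, -4, 1, -4); ‖a_1‖ = 5.8310, so q_1 = (0.1715, -0.6860, 0.1715, -0.6860).
q_1·a_2 = 0.1715·(-1) + (-0.6860)·1 + 0.1715·(-1) + (-0.6860)·(-1) = -0.3430.
u_2 = a_2 + 0.3430·q_1 = (-0.9412, 0.7647, -0.9412, -1.2353).
r_{22} = ‖u_2‖ = 1.9704.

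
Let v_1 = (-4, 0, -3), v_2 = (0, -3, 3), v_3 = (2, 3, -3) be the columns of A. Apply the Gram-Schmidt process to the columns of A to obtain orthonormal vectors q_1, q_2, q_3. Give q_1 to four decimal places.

v_1 = (-4, 0, -3); ‖v_1‖ = 5.0000, so q_1 = (-0.8000, 0.0000, -0.6000).

q_1 = (-0.8000, 0.0000, -0.6000)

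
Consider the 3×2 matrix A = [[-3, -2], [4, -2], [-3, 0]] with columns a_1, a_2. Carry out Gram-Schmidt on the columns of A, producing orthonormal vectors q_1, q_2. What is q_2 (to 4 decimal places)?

a_1 = (-3, 4, -3); ‖a_1‖ = 5.8310, so q_1 = (-0.5145, 0.6860, -0.5145).
q_1·a_2 = (-0.5145)·(-2) + 0.6860·(-2) + (-0.5145)·0 = -0.3430.
u_2 = a_2 + 0.3430·q_1 = (-2.1765, -1.7647, -0.1765).
‖u_2‖ = 2.8076, so q_2 = (-0.7752, -0.6286, -0.0629).

q_2 = (-0.7752, -0.6286, -0.0629)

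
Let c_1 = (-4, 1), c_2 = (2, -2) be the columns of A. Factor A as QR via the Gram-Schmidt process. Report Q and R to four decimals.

Q = [[-0.9701, -0.2425], [0.2425, -0.9701]], R = [[4.1231, -2.4254], [0.0000, 1.4552]]

c_1 = (-4, 1); ‖c_1‖ = 4.1231, so q_1 = (-0.9701, 0.2425).
q_1·c_2 = (-0.9701)·2 + 0.2425·(-2) = -2.4254.
u_2 = c_2 + 2.4254·q_1 = (-0.3529, -1.4118).
‖u_2‖ = 1.4552, so q_2 = (-0.2425, -0.9701).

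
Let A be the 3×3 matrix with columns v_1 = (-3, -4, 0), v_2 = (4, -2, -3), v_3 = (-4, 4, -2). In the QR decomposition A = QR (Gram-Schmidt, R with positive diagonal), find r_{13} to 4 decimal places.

q_1 = v_1/‖v_1‖ = (-3, -4, 0)/5.0000 = (-0.6000, -0.8000, 0.0000).
r_{13} = q_1·v_3 = -0.8000.

r_{13} = -0.8000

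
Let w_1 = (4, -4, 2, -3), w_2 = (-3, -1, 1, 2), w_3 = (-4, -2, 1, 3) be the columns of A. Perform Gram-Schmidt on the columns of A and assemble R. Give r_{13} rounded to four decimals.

r_{13} = -2.2361

w_1 = (4, -4, 2, -3); ‖w_1‖ = 6.7082, so e_1 = (0.5963, -0.5963, 0.2981, -0.4472).
r_{13} = e_1·w_3 = -2.2361.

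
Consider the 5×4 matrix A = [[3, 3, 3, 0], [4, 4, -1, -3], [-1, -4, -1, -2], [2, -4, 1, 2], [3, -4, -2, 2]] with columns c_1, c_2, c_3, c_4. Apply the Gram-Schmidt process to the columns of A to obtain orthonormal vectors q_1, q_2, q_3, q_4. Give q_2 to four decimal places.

c_1 = (3, 4, -1, 2, 3); ‖c_1‖ = 6.2450, so q_1 = (0.4804, 0.6405, -0.1601, 0.3203, 0.4804).
q_1·c_2 = 0.4804·3 + 0.6405·4 + (-0.1601)·(-4) + 0.3203·(-4) + 0.4804·(-4) = 1.4412.
u_2 = c_2 − 1.4412·q_1 = (2.3077, 3.0769, -3.7692, -4.4615, -4.6923).
‖u_2‖ = 8.4216, so q_2 = (0.2740, 0.3654, -0.4476, -0.5298, -0.5572).

q_2 = (0.2740, 0.3654, -0.4476, -0.5298, -0.5572)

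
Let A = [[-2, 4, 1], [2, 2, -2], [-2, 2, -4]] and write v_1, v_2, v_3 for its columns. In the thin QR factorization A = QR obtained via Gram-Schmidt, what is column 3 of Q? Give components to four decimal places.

q_3 = (0.5345, -0.2673, -0.8018)

v_1 = (-2, 2, -2); ‖v_1‖ = 3.4641, so q_1 = (-0.5774, 0.5774, -0.5774).
q_1·v_2 = (-0.5774)·4 + 0.5774·2 + (-0.5774)·2 = -2.3094.
u_2 = v_2 + 2.3094·q_1 = (2.6667, 3.3333, 0.6667).
‖u_2‖ = 4.3205, so q_2 = (0.6172, 0.7715, 0.1543).
q_1·v_3 = (-0.5774)·1 + 0.5774·(-2) + (-0.5774)·(-4) = 0.5774; q_2·v_3 = 0.6172·1 + 0.7715·(-2) + 0.1543·(-4) = -1.5430.
u_3 = v_3 − 0.5774·q_1 + 1.5430·q_2 = (2.2857, -1.1429, -3.4286).
‖u_3‖ = 4.2762, so q_3 = (0.5345, -0.2673, -0.8018).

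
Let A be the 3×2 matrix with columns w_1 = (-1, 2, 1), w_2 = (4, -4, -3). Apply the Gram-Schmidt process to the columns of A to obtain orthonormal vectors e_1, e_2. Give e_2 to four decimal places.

e_1 = w_1/‖w_1‖ = (-1, 2, 1)/2.4495 = (-0.4082, 0.8165, 0.4082).
r_{12} = e_1·w_2 = -6.1237.
u_2 = w_2 + 6.1237·e_1 = (1.5000, 1.0000, -0.5000).
‖u_2‖ = 1.8708, so e_2 = (0.8018, 0.5345, -0.2673).

e_2 = (0.8018, 0.5345, -0.2673)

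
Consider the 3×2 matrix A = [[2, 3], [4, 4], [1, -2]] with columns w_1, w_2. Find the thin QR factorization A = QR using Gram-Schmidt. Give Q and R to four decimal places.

w_1 = (2, 4, 1); ‖w_1‖ = 4.5826, so q_1 = (0.4364, 0.8729, 0.2182).
q_1·w_2 = 0.4364·3 + 0.8729·4 + 0.2182·(-2) = 4.3644.
u_2 = w_2 − 4.3644·q_1 = (1.0952, 0.1905, -2.9524).
‖u_2‖ = 3.1547, so q_2 = (0.3472, 0.0604, -0.9359).

Q = [[0.4364, 0.3472], [0.8729, 0.0604], [0.2182, -0.9359]], R = [[4.5826, 4.3644], [0.0000, 3.1547]]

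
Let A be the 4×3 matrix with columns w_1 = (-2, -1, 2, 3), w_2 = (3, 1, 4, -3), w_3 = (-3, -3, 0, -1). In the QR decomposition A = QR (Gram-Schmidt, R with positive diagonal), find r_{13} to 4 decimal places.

e_1 = w_1/‖w_1‖ = (-2, -1, 2, 3)/4.2426 = (-0.4714, -0.2357, 0.4714, 0.7071).
r_{13} = e_1·w_3 = 1.4142.

r_{13} = 1.4142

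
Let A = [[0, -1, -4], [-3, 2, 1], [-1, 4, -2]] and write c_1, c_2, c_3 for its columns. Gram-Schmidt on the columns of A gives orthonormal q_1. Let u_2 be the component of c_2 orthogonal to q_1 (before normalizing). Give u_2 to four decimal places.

u_2 = (-1.0000, -1.0000, 3.0000)

q_1 = c_1/‖c_1‖ = (0, -3, -1)/3.1623 = (0.0000, -0.9487, -0.3162).
r_{12} = q_1·c_2 = -3.1623.
u_2 = c_2 + 3.1623·q_1 = (-1.0000, -1.0000, 3.0000).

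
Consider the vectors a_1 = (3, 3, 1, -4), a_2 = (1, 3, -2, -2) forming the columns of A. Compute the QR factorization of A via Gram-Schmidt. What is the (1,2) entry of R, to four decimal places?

r_{12} = 3.0426

q_1 = a_1/‖a_1‖ = (3, 3, 1, -4)/5.9161 = (0.5071, 0.5071, 0.1690, -0.6761).
r_{12} = q_1·a_2 = 3.0426.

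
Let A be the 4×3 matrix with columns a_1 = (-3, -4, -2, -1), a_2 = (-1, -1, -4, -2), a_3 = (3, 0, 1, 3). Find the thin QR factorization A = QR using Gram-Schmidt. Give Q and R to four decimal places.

Q = [[-0.5477, 0.1991, 0.5853], [-0.7303, 0.3602, -0.4181], [-0.3651, -0.8152, -0.3437], [-0.1826, -0.4076, 0.6037]], R = [[5.4772, 3.1038, -2.5560], [0.0000, 3.5166, -1.4408], [0.0000, 0.0000, 3.2235]]

a_1 = (-3, -4, -2, -1); ‖a_1‖ = 5.4772, so q_1 = (-0.5477, -0.7303, -0.3651, -0.1826).
q_1·a_2 = (-0.5477)·(-1) + (-0.7303)·(-1) + (-0.3651)·(-4) + (-0.1826)·(-2) = 3.1038.
u_2 = a_2 − 3.1038·q_1 = (0.7000, 1.2667, -2.8667, -1.4333).
‖u_2‖ = 3.5166, so q_2 = (0.1991, 0.3602, -0.8152, -0.4076).
q_1·a_3 = (-0.5477)·3 + (-0.7303)·0 + (-0.3651)·1 + (-0.1826)·3 = -2.5560; q_2·a_3 = 0.1991·3 + 0.3602·0 + (-0.8152)·1 + (-0.4076)·3 = -1.4408.
u_3 = a_3 + 2.5560·q_1 + 1.4408·q_2 = (1.8868, -1.3477, -1.1078, 1.9461).
‖u_3‖ = 3.2235, so q_3 = (0.5853, -0.4181, -0.3437, 0.6037).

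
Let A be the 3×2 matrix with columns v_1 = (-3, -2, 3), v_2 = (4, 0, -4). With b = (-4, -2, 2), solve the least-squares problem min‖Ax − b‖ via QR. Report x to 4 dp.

e_1 = v_1/‖v_1‖ = (-3, -2, 3)/4.6904 = (-0.6396, -0.4264, 0.6396).
r_{12} = e_1·v_2 = -5.1168.
u_2 = v_2 + 5.1168·e_1 = (0.7273, -2.1818, -0.7273).
‖u_2‖ = 2.4121, so e_2 = (0.3015, -0.9045, -0.3015).
Qᵀb = (4.6904, 0.0000).
Back-substitute: x_2 = 0.0000/2.4121 = 0.0000.
x_1 = (4.6904 + 5.1168·0.0000)/4.6904 = 1.0000.

x = (1.0000, 0.0000)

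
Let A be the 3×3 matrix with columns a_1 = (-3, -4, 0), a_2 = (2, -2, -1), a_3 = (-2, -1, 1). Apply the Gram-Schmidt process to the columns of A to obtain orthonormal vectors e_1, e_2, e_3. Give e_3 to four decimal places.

e_1 = a_1/‖a_1‖ = (-3, -4, 0)/5.0000 = (-0.6000, -0.8000, 0.0000).
r_{12} = e_1·a_2 = 0.4000.
u_2 = a_2 − 0.4000·e_1 = (2.2400, -1.6800, -1.0000).
‖u_2‖ = 2.9732, so e_2 = (0.7534, -0.5650, -0.3363).
r_{13} = e_1·a_3 = 2.0000; r_{23} = e_2·a_3 = -1.2781.
u_3 = a_3 − 2.0000·e_1 + 1.2781·e_2 = (0.1629, -0.1222, 0.5701).
‖u_3‖ = 0.6054, so e_3 = (0.2691, -0.2018, 0.9417).

e_3 = (0.2691, -0.2018, 0.9417)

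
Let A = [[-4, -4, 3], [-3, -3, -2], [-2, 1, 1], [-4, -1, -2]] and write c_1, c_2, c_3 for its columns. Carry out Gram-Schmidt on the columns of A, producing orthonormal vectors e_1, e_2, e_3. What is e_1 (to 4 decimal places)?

e_1 = (-0.5963, -0.4472, -0.2981, -0.5963)

c_1 = (-4, -3, -2, -4); ‖c_1‖ = 6.7082, so e_1 = (-0.5963, -0.4472, -0.2981, -0.5963).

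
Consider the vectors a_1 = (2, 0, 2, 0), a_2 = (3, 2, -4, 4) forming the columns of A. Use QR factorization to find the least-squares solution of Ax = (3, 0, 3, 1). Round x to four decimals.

x = (1.5225, 0.0899)

a_1 = (2, 0, 2, 0); ‖a_1‖ = 2.8284, so q_1 = (0.7071, 0.0000, 0.7071, 0.0000).
q_1·a_2 = 0.7071·3 + 0.0000·2 + 0.7071·(-4) + 0.0000·4 = -0.7071.
u_2 = a_2 + 0.7071·q_1 = (3.5000, 2.0000, -3.5000, 4.0000).
‖u_2‖ = 6.6708, so q_2 = (0.5247, 0.2998, -0.5247, 0.5996).
Qᵀb = (4.2426, 0.5996).
Back-substitute: x_2 = 0.5996/6.6708 = 0.0899.
x_1 = (4.2426 + 0.7071·0.0899)/2.8284 = 1.5225.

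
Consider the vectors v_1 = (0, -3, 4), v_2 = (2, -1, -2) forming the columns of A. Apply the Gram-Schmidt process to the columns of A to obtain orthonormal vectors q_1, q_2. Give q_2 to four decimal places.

q_2 = (0.7071, -0.5657, -0.4243)

v_1 = (0, -3, 4); ‖v_1‖ = 5.0000, so q_1 = (0.0000, -0.6000, 0.8000).
q_1·v_2 = 0.0000·2 + (-0.6000)·(-1) + 0.8000·(-2) = -1.0000.
u_2 = v_2 + 1.0000·q_1 = (2.0000, -1.6000, -1.2000).
‖u_2‖ = 2.8284, so q_2 = (0.7071, -0.5657, -0.4243).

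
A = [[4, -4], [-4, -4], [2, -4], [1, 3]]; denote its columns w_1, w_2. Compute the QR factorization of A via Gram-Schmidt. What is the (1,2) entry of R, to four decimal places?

w_1 = (4, -4, 2, 1); ‖w_1‖ = 6.0828, so e_1 = (0.6576, -0.6576, 0.3288, 0.1644).
r_{12} = e_1·w_2 = -0.8220.

r_{12} = -0.8220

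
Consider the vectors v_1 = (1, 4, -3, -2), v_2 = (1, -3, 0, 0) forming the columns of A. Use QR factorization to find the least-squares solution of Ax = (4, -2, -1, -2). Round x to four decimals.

e_1 = v_1/‖v_1‖ = (1, 4, -3, -2)/5.4772 = (0.1826, 0.7303, -0.5477, -0.3651).
r_{12} = e_1·v_2 = -2.0083.
u_2 = v_2 + 2.0083·e_1 = (1.3667, -1.5333, -1.1000, -0.7333).
‖u_2‖ = 2.4427, so e_2 = (0.5595, -0.6277, -0.4503, -0.3002).
Qᵀb = (0.5477, 4.5442).
Back-substitute: x_2 = 4.5442/2.4427 = 1.8603.
x_1 = (0.5477 + 2.0083·1.8603)/5.4772 = 0.7821.

x = (0.7821, 1.8603)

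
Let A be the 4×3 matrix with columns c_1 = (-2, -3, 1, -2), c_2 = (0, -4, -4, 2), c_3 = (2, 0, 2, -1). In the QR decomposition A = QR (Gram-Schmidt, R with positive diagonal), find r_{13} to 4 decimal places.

r_{13} = 0.0000

e_1 = c_1/‖c_1‖ = (-2, -3, 1, -2)/4.2426 = (-0.4714, -0.7071, 0.2357, -0.4714).
r_{13} = e_1·c_3 = 0.0000.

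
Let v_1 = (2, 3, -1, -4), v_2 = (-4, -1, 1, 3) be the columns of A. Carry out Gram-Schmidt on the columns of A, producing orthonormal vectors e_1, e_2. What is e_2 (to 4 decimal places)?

e_2 = (-0.8593, 0.5013, 0.0716, -0.0716)

v_1 = (2, 3, -1, -4); ‖v_1‖ = 5.4772, so e_1 = (0.3651, 0.5477, -0.1826, -0.7303).
e_1·v_2 = 0.3651·(-4) + 0.5477·(-1) + (-0.1826)·1 + (-0.7303)·3 = -4.3818.
u_2 = v_2 + 4.3818·e_1 = (-2.4000, 1.4000, 0.2000, -0.2000).
‖u_2‖ = 2.7928, so e_2 = (-0.8593, 0.5013, 0.0716, -0.0716).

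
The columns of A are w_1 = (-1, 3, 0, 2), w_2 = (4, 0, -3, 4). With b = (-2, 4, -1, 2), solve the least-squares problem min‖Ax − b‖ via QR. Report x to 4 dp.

w_1 = (-1, 3, 0, 2); ‖w_1‖ = 3.7417, so e_1 = (-0.2673, 0.8018, 0.0000, 0.5345).
e_1·w_2 = (-0.2673)·4 + 0.8018·0 + 0.0000·(-3) + 0.5345·4 = 1.0690.
u_2 = w_2 − 1.0690·e_1 = (4.2857, -0.8571, -3.0000, 3.4286).
‖u_2‖ = 6.3133, so e_2 = (0.6788, -0.1358, -0.4752, 0.5431).
Qᵀb = (4.8107, -0.3394).
Back-substitute: x_2 = -0.3394/6.3133 = -0.0538.
x_1 = (4.8107 − 1.0690·(-0.0538))/3.7417 = 1.3011.

x = (1.3011, -0.0538)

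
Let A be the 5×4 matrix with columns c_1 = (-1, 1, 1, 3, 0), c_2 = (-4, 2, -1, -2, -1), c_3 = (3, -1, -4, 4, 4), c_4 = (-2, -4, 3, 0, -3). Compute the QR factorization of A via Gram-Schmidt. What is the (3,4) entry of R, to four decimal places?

r_{34} = -4.2299

e_1 = c_1/‖c_1‖ = (-1, 1, 1, 3, 0)/3.4641 = (-0.2887, 0.2887, 0.2887, 0.8660, 0.0000).
r_{12} = e_1·c_2 = -0.2887.
u_2 = c_2 + 0.2887·e_1 = (-4.0833, 2.0833, -0.9167, -1.7500, -1.0000).
‖u_2‖ = 5.0908, so e_2 = (-0.8021, 0.4092, -0.1801, -0.3438, -0.1964).
r_{13} = e_1·c_3 = 1.1547; r_{23} = e_2·c_3 = -4.2560.
u_3 = c_3 − 1.1547·e_1 + 4.2560·e_2 = (-0.0804, 0.4084, -5.0997, 1.5370, 3.1640).
‖u_3‖ = 6.2091, so e_3 = (-0.0129, 0.0658, -0.8213, 0.2475, 0.5096).
r_{34} = e_3·c_4 = -4.2299.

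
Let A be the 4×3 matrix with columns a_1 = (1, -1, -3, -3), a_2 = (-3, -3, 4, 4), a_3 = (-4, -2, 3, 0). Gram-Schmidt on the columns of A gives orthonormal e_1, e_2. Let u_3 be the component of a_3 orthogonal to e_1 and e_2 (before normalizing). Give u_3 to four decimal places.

u_3 = (-2.0236, 0.7783, 1.0330, -1.9670)

a_1 = (1, -1, -3, -3); ‖a_1‖ = 4.4721, so e_1 = (0.2236, -0.2236, -0.6708, -0.6708).
e_1·a_2 = 0.2236·(-3) + (-0.2236)·(-3) + (-0.6708)·4 + (-0.6708)·4 = -5.3666.
u_2 = a_2 + 5.3666·e_1 = (-1.8000, -4.2000, 0.4000, 0.4000).
‖u_2‖ = 4.6043, so e_2 = (-0.3909, -0.9122, 0.0869, 0.0869).
e_1·a_3 = 0.2236·(-4) + (-0.2236)·(-2) + (-0.6708)·3 + (-0.6708)·0 = -2.4597; e_2·a_3 = (-0.3909)·(-4) + (-0.9122)·(-2) + 0.0869·3 + 0.0869·0 = 3.6487.
u_3 = a_3 + 2.4597·e_1 − 3.6487·e_2 = (-2.0236, 0.7783, 1.0330, -1.9670).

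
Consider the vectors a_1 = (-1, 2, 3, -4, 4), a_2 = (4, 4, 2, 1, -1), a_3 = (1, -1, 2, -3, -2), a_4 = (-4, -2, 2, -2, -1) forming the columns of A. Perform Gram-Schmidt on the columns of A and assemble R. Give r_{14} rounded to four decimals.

r_{14} = 1.4744

e_1 = a_1/‖a_1‖ = (-1, 2, 3, -4, 4)/6.7823 = (-0.1474, 0.2949, 0.4423, -0.5898, 0.5898).
r_{14} = e_1·a_4 = 1.4744.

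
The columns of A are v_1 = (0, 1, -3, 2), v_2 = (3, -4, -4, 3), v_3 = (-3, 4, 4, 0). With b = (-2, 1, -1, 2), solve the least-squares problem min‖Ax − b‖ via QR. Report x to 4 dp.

x = (0.6127, 0.2582, 0.5241)

v_1 = (0, 1, -3, 2); ‖v_1‖ = 3.7417, so e_1 = (0.0000, 0.2673, -0.8018, 0.5345).
e_1·v_2 = 0.0000·3 + 0.2673·(-4) + (-0.8018)·(-4) + 0.5345·3 = 3.7417.
u_2 = v_2 − 3.7417·e_1 = (3.0000, -5.0000, -1.0000, 1.0000).
‖u_2‖ = 6.0000, so e_2 = (0.5000, -0.8333, -0.1667, 0.1667).
e_1·v_3 = 0.0000·(-3) + 0.2673·4 + (-0.8018)·4 + 0.5345·0 = -2.1381; e_2·v_3 = 0.5000·(-3) + (-0.8333)·4 + (-0.1667)·4 + 0.1667·0 = -5.5000.
u_3 = v_3 + 2.1381·e_1 + 5.5000·e_2 = (-0.2500, -0.0119, 1.3690, 2.0595).
‖u_3‖ = 2.4857, so e_3 = (-0.1006, -0.0048, 0.5508, 0.8286).
Qᵀb = (2.1381, -1.3333, 1.3027).
Back-substitute: x_3 = 1.3027/2.4857 = 0.5241.
x_2 = (-1.3333 + 5.5000·0.5241)/6.0000 = 0.2582.
x_1 = (2.1381 − 3.7417·0.2582 + 2.1381·0.5241)/3.7417 = 0.6127.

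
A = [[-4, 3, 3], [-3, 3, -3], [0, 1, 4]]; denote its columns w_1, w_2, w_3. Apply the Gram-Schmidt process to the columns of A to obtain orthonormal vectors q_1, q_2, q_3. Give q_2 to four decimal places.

q_2 = (-0.3087, 0.4116, 0.8575)

q_1 = w_1/‖w_1‖ = (-4, -3, 0)/5.0000 = (-0.8000, -0.6000, 0.0000).
r_{12} = q_1·w_2 = -4.2000.
u_2 = w_2 + 4.2000·q_1 = (-0.3600, 0.4800, 1.0000).
‖u_2‖ = 1.1662, so q_2 = (-0.3087, 0.4116, 0.8575).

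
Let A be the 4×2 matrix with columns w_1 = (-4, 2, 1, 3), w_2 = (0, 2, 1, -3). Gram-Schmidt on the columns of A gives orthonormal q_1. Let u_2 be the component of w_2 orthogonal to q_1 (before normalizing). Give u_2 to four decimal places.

u_2 = (-0.5333, 2.2667, 1.1333, -2.6000)

q_1 = w_1/‖w_1‖ = (-4, 2, 1, 3)/5.4772 = (-0.7303, 0.3651, 0.1826, 0.5477).
r_{12} = q_1·w_2 = -0.7303.
u_2 = w_2 + 0.7303·q_1 = (-0.5333, 2.2667, 1.1333, -2.6000).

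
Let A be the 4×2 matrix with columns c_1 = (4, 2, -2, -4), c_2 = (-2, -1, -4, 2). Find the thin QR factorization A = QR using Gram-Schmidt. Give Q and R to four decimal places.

c_1 = (4, 2, -2, -4); ‖c_1‖ = 6.3246, so q_1 = (0.6325, 0.3162, -0.3162, -0.6325).
q_1·c_2 = 0.6325·(-2) + 0.3162·(-1) + (-0.3162)·(-4) + (-0.6325)·2 = -1.5811.
u_2 = c_2 + 1.5811·q_1 = (-1.0000, -0.5000, -4.5000, 1.0000).
‖u_2‖ = 4.7434, so q_2 = (-0.2108, -0.1054, -0.9487, 0.2108).

Q = [[0.6325, -0.2108], [0.3162, -0.1054], [-0.3162, -0.9487], [-0.6325, 0.2108]], R = [[6.3246, -1.5811], [0.0000, 4.7434]]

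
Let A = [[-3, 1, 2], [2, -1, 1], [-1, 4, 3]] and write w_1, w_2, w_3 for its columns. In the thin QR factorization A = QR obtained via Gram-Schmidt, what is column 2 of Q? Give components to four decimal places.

e_2 = (-0.2657, 0.0818, 0.9606)

w_1 = (-3, 2, -1); ‖w_1‖ = 3.7417, so e_1 = (-0.8018, 0.5345, -0.2673).
e_1·w_2 = (-0.8018)·1 + 0.5345·(-1) + (-0.2673)·4 = -2.4054.
u_2 = w_2 + 2.4054·e_1 = (-0.9286, 0.2857, 3.3571).
‖u_2‖ = 3.4949, so e_2 = (-0.2657, 0.0818, 0.9606).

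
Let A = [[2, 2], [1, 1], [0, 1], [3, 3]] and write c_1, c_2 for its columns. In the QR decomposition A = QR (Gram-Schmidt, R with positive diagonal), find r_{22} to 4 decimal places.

q_1 = c_1/‖c_1‖ = (2, 1, 0, 3)/3.7417 = (0.5345, 0.2673, 0.0000, 0.8018).
r_{12} = q_1·c_2 = 3.7417.
u_2 = c_2 − 3.7417·q_1 = (0.0000, 0.0000, 1.0000, 0.0000).
r_{22} = ‖u_2‖ = 1.0000.

r_{22} = 1.0000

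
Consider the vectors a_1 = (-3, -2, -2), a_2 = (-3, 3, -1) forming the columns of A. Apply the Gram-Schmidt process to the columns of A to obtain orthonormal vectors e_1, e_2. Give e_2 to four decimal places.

e_2 = (-0.5058, 0.8570, -0.0983)

e_1 = a_1/‖a_1‖ = (-3, -2, -2)/4.1231 = (-0.7276, -0.4851, -0.4851).
r_{12} = e_1·a_2 = 1.2127.
u_2 = a_2 − 1.2127·e_1 = (-2.1176, 3.5882, -0.4118).
‖u_2‖ = 4.1868, so e_2 = (-0.5058, 0.8570, -0.0983).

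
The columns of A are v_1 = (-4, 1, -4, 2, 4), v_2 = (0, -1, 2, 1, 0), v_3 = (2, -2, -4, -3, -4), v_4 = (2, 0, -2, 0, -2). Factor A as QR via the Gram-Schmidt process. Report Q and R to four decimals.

Q = [[-0.5494, -0.2345, -0.0818, 0.5203], [0.1374, -0.3853, -0.8080, 0.2460], [-0.5494, 0.6533, -0.4457, -0.2554], [0.2747, 0.5611, 0.0835, 0.7569], [0.5494, 0.2345, -0.3673, -0.1750]], R = [[7.2801, -0.9615, -2.1978, -1.0989], [0.0000, 2.2529, -4.9329, -2.2445], [0.0000, 0.0000, 4.4538, 1.4623], [0.0000, 0.0000, 0.0000, 1.9016]]

v_1 = (-4, 1, -4, 2, 4); ‖v_1‖ = 7.2801, so e_1 = (-0.5494, 0.1374, -0.5494, 0.2747, 0.5494).
e_1·v_2 = (-0.5494)·0 + 0.1374·(-1) + (-0.5494)·2 + 0.2747·1 + 0.5494·0 = -0.9615.
u_2 = v_2 + 0.9615·e_1 = (-0.5283, -0.8679, 1.4717, 1.2642, 0.5283).
‖u_2‖ = 2.2529, so e_2 = (-0.2345, -0.3853, 0.6533, 0.5611, 0.2345).
e_1·v_3 = (-0.5494)·2 + 0.1374·(-2) + (-0.5494)·(-4) + 0.2747·(-3) + 0.5494·(-4) = -2.1978; e_2·v_3 = (-0.2345)·2 + (-0.3853)·(-2) + 0.6533·(-4) + 0.5611·(-3) + 0.2345·(-4) = -4.9329.
u_3 = v_3 + 2.1978·e_1 + 4.9329·e_2 = (-0.3643, -3.5985, -1.9851, 0.3717, -1.6357).
‖u_3‖ = 4.4538, so e_3 = (-0.0818, -0.8080, -0.4457, 0.0835, -0.3673).
e_1·v_4 = (-0.5494)·2 + 0.1374·0 + (-0.5494)·(-2) + 0.2747·0 + 0.5494·(-2) = -1.0989; e_2·v_4 = (-0.2345)·2 + (-0.3853)·0 + 0.6533·(-2) + 0.5611·0 + 0.2345·(-2) = -2.2445; e_3·v_4 = (-0.0818)·2 + (-0.8080)·0 + (-0.4457)·(-2) + 0.0835·0 + (-0.3673)·(-2) = 1.4623.
u_4 = v_4 + 1.0989·e_1 + 2.2445·e_2 − 1.4623·e_3 = (0.9895, 0.4678, -0.4858, 1.4393, -0.3328).
‖u_4‖ = 1.9016, so e_4 = (0.5203, 0.2460, -0.2554, 0.7569, -0.1750).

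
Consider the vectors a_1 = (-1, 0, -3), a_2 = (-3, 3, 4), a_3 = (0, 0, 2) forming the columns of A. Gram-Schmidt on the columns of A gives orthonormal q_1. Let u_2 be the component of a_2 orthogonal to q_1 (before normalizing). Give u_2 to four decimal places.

a_1 = (-1, 0, -3); ‖a_1‖ = 3.1623, so q_1 = (-0.3162, 0.0000, -0.9487).
q_1·a_2 = (-0.3162)·(-3) + 0.0000·3 + (-0.9487)·4 = -2.8460.
u_2 = a_2 + 2.8460·q_1 = (-3.9000, 3.0000, 1.3000).

u_2 = (-3.9000, 3.0000, 1.3000)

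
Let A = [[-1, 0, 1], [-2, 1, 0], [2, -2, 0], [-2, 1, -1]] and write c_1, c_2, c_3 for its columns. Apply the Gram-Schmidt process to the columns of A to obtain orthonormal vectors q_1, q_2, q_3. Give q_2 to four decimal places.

q_2 = (-0.5930, -0.2224, -0.7412, -0.2224)

q_1 = c_1/‖c_1‖ = (-1, -2, 2, -2)/3.6056 = (-0.2774, -0.5547, 0.5547, -0.5547).
r_{12} = q_1·c_2 = -2.2188.
u_2 = c_2 + 2.2188·q_1 = (-0.6154, -0.2308, -0.7692, -0.2308).
‖u_2‖ = 1.0377, so q_2 = (-0.5930, -0.2224, -0.7412, -0.2224).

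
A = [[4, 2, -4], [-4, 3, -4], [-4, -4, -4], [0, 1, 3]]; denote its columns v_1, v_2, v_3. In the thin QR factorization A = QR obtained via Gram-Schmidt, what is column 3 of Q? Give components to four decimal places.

v_1 = (4, -4, -4, 0); ‖v_1‖ = 6.9282, so q_1 = (0.5774, -0.5774, -0.5774, 0.0000).
q_1·v_2 = 0.5774·2 + (-0.5774)·3 + (-0.5774)·(-4) + 0.0000·1 = 1.7321.
u_2 = v_2 − 1.7321·q_1 = (1.0000, 4.0000, -3.0000, 1.0000).
‖u_2‖ = 5.1962, so q_2 = (0.1925, 0.7698, -0.5774, 0.1925).
q_1·v_3 = 0.5774·(-4) + (-0.5774)·(-4) + (-0.5774)·(-4) + 0.0000·3 = 2.3094; q_2·v_3 = 0.1925·(-4) + 0.7698·(-4) + (-0.5774)·(-4) + 0.1925·3 = -0.9623.
u_3 = v_3 − 2.3094·q_1 + 0.9623·q_2 = (-5.1481, -1.9259, -3.2222, 3.1852).
‖u_3‖ = 7.1233, so q_3 = (-0.7227, -0.2704, -0.4524, 0.4472).

q_3 = (-0.7227, -0.2704, -0.4524, 0.4472)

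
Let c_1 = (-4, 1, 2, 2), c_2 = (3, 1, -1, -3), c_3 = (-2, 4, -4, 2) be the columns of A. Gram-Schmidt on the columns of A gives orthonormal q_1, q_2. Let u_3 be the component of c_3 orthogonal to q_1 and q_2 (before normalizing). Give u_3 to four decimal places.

u_3 = (-0.7050, 3.0216, -4.8345, 1.9137)

c_1 = (-4, 1, 2, 2); ‖c_1‖ = 5.0000, so q_1 = (-0.8000, 0.2000, 0.4000, 0.4000).
q_1·c_2 = (-0.8000)·3 + 0.2000·1 + 0.4000·(-1) + 0.4000·(-3) = -3.8000.
u_2 = c_2 + 3.8000·q_1 = (-0.0400, 1.7600, 0.5200, -1.4800).
‖u_2‖ = 2.3580, so q_2 = (-0.0170, 0.7464, 0.2205, -0.6277).
q_1·c_3 = (-0.8000)·(-2) + 0.2000·4 + 0.4000·(-4) + 0.4000·2 = 1.6000; q_2·c_3 = (-0.0170)·(-2) + 0.7464·4 + 0.2205·(-4) + (-0.6277)·2 = 0.8821.
u_3 = c_3 − 1.6000·q_1 − 0.8821·q_2 = (-0.7050, 3.0216, -4.8345, 1.9137).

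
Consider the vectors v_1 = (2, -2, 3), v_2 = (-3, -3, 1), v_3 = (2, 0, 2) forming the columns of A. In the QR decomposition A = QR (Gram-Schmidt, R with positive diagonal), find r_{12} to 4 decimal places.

v_1 = (2, -2, 3); ‖v_1‖ = 4.1231, so e_1 = (0.4851, -0.4851, 0.7276).
r_{12} = e_1·v_2 = 0.7276.

r_{12} = 0.7276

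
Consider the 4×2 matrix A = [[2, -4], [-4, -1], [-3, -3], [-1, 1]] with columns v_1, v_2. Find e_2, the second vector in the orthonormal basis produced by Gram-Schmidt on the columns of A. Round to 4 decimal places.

e_2 = (-0.8294, -0.0907, -0.5054, 0.2203)

v_1 = (2, -4, -3, -1); ‖v_1‖ = 5.4772, so e_1 = (0.3651, -0.7303, -0.5477, -0.1826).
e_1·v_2 = 0.3651·(-4) + (-0.7303)·(-1) + (-0.5477)·(-3) + (-0.1826)·1 = 0.7303.
u_2 = v_2 − 0.7303·e_1 = (-4.2667, -0.4667, -2.6000, 1.1333).
‖u_2‖ = 5.1446, so e_2 = (-0.8294, -0.0907, -0.5054, 0.2203).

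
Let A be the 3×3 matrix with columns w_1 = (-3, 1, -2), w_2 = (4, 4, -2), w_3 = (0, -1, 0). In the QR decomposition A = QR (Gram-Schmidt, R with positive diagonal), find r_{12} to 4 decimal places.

r_{12} = -1.0690

w_1 = (-3, 1, -2); ‖w_1‖ = 3.7417, so q_1 = (-0.8018, 0.2673, -0.5345).
r_{12} = q_1·w_2 = -1.0690.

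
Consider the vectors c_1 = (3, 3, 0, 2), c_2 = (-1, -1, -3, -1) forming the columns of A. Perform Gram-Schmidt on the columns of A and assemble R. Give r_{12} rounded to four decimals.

r_{12} = -1.7056

c_1 = (3, 3, 0, 2); ‖c_1‖ = 4.6904, so q_1 = (0.6396, 0.6396, 0.0000, 0.4264).
r_{12} = q_1·c_2 = -1.7056.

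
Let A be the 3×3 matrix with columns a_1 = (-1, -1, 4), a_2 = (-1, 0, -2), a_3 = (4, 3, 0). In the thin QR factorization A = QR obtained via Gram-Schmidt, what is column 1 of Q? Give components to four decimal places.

e_1 = (-0.2357, -0.2357, 0.9428)

a_1 = (-1, -1, 4); ‖a_1‖ = 4.2426, so e_1 = (-0.2357, -0.2357, 0.9428).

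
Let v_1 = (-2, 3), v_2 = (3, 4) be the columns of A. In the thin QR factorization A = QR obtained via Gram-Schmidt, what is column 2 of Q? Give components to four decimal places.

e_1 = v_1/‖v_1‖ = (-2, 3)/3.6056 = (-0.5547, 0.8321).
r_{12} = e_1·v_2 = 1.6641.
u_2 = v_2 − 1.6641·e_1 = (3.9231, 2.6154).
‖u_2‖ = 4.7150, so e_2 = (0.8321, 0.5547).

e_2 = (0.8321, 0.5547)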